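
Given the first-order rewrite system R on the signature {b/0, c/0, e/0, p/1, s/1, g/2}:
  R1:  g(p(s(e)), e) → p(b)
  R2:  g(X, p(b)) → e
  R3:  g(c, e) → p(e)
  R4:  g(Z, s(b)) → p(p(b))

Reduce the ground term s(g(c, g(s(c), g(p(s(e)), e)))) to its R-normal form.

s(p(e))

1. s(g(c, g(s(c), g(p(s(e)), e))))  →  s(g(c, g(s(c), p(b))))   [R1 at 1.2.2]
2. s(g(c, g(s(c), p(b))))  →  s(g(c, e))   [R2 at 1.2]
3. s(g(c, e))  →  s(p(e))   [R3 at 1]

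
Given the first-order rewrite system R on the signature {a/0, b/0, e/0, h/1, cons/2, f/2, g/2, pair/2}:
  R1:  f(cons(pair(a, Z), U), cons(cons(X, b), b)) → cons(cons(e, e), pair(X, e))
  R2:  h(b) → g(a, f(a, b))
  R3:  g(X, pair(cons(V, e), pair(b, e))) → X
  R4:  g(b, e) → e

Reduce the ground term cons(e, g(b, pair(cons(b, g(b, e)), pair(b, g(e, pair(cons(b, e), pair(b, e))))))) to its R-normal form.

cons(e, b)

1. cons(e, g(b, pair(cons(b, g(b, e)), pair(b, g(e, pair(cons(b, e), pair(b, e)))))))  →  cons(e, g(b, pair(cons(b, e), pair(b, g(e, pair(cons(b, e), pair(b, e)))))))   [R4 at 2.2.1.2]
2. cons(e, g(b, pair(cons(b, e), pair(b, g(e, pair(cons(b, e), pair(b, e)))))))  →  cons(e, g(b, pair(cons(b, e), pair(b, e))))   [R3 at 2.2.2.2]
3. cons(e, g(b, pair(cons(b, e), pair(b, e))))  →  cons(e, b)   [R3 at 2]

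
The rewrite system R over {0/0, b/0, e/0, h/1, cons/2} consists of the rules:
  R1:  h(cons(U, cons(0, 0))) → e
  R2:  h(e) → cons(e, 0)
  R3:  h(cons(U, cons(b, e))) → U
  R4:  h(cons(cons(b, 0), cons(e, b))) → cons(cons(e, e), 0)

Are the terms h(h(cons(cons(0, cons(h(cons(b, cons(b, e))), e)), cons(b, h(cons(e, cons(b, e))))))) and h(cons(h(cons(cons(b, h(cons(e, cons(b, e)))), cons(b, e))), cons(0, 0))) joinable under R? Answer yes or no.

no — NF(t₁) = 0, NF(t₂) = e

Reduce t₁ = h(h(cons(cons(0, cons(h(cons(b, cons(b, e))), e)), cons(b, h(cons(e, cons(b, e))))))):
1. h(h(cons(cons(0, cons(h(cons(b, cons(b, e))), e)), cons(b, h(cons(e, cons(b, e)))))))  →  h(h(cons(cons(0, cons(b, e)), cons(b, h(cons(e, cons(b, e)))))))   [R3 at 1.1.1.2.1]
2. h(h(cons(cons(0, cons(b, e)), cons(b, h(cons(e, cons(b, e)))))))  →  h(h(cons(cons(0, cons(b, e)), cons(b, e))))   [R3 at 1.1.2.2]
3. h(h(cons(cons(0, cons(b, e)), cons(b, e))))  →  h(cons(0, cons(b, e)))   [R3 at 1]
4. h(cons(0, cons(b, e)))  →  0   [R3 at ε]

Reduce t₂ = h(cons(h(cons(cons(b, h(cons(e, cons(b, e)))), cons(b, e))), cons(0, 0))):
1. h(cons(h(cons(cons(b, h(cons(e, cons(b, e)))), cons(b, e))), cons(0, 0)))  →  e   [R1 at ε]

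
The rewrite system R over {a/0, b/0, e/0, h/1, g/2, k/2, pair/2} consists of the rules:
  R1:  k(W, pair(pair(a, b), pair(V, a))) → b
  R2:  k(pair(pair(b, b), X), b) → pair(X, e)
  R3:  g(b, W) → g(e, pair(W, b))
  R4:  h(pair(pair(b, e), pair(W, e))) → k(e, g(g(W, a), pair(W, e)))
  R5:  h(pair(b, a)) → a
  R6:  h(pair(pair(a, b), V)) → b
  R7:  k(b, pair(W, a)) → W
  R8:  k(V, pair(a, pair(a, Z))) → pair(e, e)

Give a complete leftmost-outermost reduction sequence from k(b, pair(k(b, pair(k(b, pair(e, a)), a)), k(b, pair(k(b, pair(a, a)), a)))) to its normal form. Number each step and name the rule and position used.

e

1. k(b, pair(k(b, pair(k(b, pair(e, a)), a)), k(b, pair(k(b, pair(a, a)), a))))  →  k(b, pair(k(b, pair(e, a)), k(b, pair(k(b, pair(a, a)), a))))   [R7 at 2.1]
2. k(b, pair(k(b, pair(e, a)), k(b, pair(k(b, pair(a, a)), a))))  →  k(b, pair(e, k(b, pair(k(b, pair(a, a)), a))))   [R7 at 2.1]
3. k(b, pair(e, k(b, pair(k(b, pair(a, a)), a))))  →  k(b, pair(e, k(b, pair(a, a))))   [R7 at 2.2]
4. k(b, pair(e, k(b, pair(a, a))))  →  k(b, pair(e, a))   [R7 at 2.2]
5. k(b, pair(e, a))  →  e   [R7 at ε]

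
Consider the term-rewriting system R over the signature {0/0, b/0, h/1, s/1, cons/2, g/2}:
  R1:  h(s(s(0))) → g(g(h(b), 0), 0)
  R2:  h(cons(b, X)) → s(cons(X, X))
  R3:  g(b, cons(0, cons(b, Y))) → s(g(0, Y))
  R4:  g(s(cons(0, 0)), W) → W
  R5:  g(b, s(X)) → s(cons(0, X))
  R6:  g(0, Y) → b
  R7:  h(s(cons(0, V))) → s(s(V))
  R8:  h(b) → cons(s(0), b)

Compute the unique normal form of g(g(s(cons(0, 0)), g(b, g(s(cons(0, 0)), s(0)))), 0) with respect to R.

1. g(g(s(cons(0, 0)), g(b, g(s(cons(0, 0)), s(0)))), 0)  →  g(g(b, g(s(cons(0, 0)), s(0))), 0)   [R4 at 1]
2. g(g(b, g(s(cons(0, 0)), s(0))), 0)  →  g(g(b, s(0)), 0)   [R4 at 1.2]
3. g(g(b, s(0)), 0)  →  g(s(cons(0, 0)), 0)   [R5 at 1]
4. g(s(cons(0, 0)), 0)  →  0   [R4 at ε]

0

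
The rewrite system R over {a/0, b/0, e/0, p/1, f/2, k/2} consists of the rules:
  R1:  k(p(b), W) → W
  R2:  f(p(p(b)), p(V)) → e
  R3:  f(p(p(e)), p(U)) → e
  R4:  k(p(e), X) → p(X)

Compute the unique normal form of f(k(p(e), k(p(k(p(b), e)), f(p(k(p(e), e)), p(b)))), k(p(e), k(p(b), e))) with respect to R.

1. f(k(p(e), k(p(k(p(b), e)), f(p(k(p(e), e)), p(b)))), k(p(e), k(p(b), e)))  →  f(p(k(p(k(p(b), e)), f(p(k(p(e), e)), p(b)))), k(p(e), k(p(b), e)))   [R4 at 1]
2. f(p(k(p(k(p(b), e)), f(p(k(p(e), e)), p(b)))), k(p(e), k(p(b), e)))  →  f(p(k(p(e), f(p(k(p(e), e)), p(b)))), k(p(e), k(p(b), e)))   [R1 at 1.1.1.1]
3. f(p(k(p(e), f(p(k(p(e), e)), p(b)))), k(p(e), k(p(b), e)))  →  f(p(p(f(p(k(p(e), e)), p(b)))), k(p(e), k(p(b), e)))   [R4 at 1.1]
4. f(p(p(f(p(k(p(e), e)), p(b)))), k(p(e), k(p(b), e)))  →  f(p(p(f(p(p(e)), p(b)))), k(p(e), k(p(b), e)))   [R4 at 1.1.1.1.1]
5. f(p(p(f(p(p(e)), p(b)))), k(p(e), k(p(b), e)))  →  f(p(p(e)), k(p(e), k(p(b), e)))   [R3 at 1.1.1]
6. f(p(p(e)), k(p(e), k(p(b), e)))  →  f(p(p(e)), p(k(p(b), e)))   [R4 at 2]
7. f(p(p(e)), p(k(p(b), e)))  →  e   [R3 at ε]

e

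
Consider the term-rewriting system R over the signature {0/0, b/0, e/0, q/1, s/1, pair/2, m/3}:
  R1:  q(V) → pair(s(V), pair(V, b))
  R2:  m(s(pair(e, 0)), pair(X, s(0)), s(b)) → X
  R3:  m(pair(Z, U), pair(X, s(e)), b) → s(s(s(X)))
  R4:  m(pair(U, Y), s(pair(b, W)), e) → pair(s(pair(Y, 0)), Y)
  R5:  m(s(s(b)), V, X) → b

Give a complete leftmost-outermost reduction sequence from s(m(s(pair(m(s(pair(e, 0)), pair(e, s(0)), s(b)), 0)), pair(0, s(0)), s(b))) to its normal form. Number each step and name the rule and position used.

1. s(m(s(pair(m(s(pair(e, 0)), pair(e, s(0)), s(b)), 0)), pair(0, s(0)), s(b)))  →  s(m(s(pair(e, 0)), pair(0, s(0)), s(b)))   [R2 at 1.1.1.1]
2. s(m(s(pair(e, 0)), pair(0, s(0)), s(b)))  →  s(0)   [R2 at 1]

s(0)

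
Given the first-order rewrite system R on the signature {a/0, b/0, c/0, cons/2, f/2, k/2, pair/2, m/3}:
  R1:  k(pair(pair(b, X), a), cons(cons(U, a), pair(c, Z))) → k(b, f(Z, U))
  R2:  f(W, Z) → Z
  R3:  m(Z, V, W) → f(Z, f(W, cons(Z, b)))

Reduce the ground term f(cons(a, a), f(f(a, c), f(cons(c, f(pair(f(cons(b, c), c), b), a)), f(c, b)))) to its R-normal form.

1. f(cons(a, a), f(f(a, c), f(cons(c, f(pair(f(cons(b, c), c), b), a)), f(c, b))))  →  f(f(a, c), f(cons(c, f(pair(f(cons(b, c), c), b), a)), f(c, b)))   [R2 at ε]
2. f(f(a, c), f(cons(c, f(pair(f(cons(b, c), c), b), a)), f(c, b)))  →  f(cons(c, f(pair(f(cons(b, c), c), b), a)), f(c, b))   [R2 at ε]
3. f(cons(c, f(pair(f(cons(b, c), c), b), a)), f(c, b))  →  f(c, b)   [R2 at ε]
4. f(c, b)  →  b   [R2 at ε]

b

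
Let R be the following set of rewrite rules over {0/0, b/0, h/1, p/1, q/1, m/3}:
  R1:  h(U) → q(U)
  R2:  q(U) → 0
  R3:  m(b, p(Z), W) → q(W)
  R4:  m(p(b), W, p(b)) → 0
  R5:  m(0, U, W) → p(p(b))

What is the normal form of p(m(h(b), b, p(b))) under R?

1. p(m(h(b), b, p(b)))  →  p(m(q(b), b, p(b)))   [R1 at 1.1]
2. p(m(q(b), b, p(b)))  →  p(m(0, b, p(b)))   [R2 at 1.1]
3. p(m(0, b, p(b)))  →  p(p(p(b)))   [R5 at 1]

p(p(p(b)))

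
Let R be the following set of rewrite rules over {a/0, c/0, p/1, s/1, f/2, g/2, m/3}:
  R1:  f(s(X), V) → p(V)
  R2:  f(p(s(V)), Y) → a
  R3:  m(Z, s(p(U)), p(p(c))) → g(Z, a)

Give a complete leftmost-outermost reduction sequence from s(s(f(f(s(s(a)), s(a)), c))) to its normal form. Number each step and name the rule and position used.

1. s(s(f(f(s(s(a)), s(a)), c)))  →  s(s(f(p(s(a)), c)))   [R1 at 1.1.1]
2. s(s(f(p(s(a)), c)))  →  s(s(a))   [R2 at 1.1]

s(s(a))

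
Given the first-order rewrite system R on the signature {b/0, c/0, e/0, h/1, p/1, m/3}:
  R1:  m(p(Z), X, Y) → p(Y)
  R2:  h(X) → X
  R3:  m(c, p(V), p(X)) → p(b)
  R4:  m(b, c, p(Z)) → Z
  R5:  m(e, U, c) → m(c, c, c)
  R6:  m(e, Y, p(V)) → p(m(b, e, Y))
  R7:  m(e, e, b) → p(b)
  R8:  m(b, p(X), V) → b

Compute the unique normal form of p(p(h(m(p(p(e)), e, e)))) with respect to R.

p(p(p(e)))

1. p(p(h(m(p(p(e)), e, e))))  →  p(p(m(p(p(e)), e, e)))   [R2 at 1.1]
2. p(p(m(p(p(e)), e, e)))  →  p(p(p(e)))   [R1 at 1.1]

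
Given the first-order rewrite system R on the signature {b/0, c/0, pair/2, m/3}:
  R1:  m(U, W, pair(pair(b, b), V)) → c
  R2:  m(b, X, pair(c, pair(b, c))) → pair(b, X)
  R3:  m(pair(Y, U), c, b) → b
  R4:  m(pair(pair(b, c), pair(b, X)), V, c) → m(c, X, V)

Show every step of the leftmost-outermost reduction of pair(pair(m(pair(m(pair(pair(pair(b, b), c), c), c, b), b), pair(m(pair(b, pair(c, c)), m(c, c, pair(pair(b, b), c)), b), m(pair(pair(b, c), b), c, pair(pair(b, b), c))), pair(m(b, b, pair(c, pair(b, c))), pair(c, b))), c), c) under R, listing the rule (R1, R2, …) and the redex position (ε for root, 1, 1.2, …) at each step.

pair(pair(c, c), c)

1. pair(pair(m(pair(m(pair(pair(pair(b, b), c), c), c, b), b), pair(m(pair(b, pair(c, c)), m(c, c, pair(pair(b, b), c)), b), m(pair(pair(b, c), b), c, pair(pair(b, b), c))), pair(m(b, b, pair(c, pair(b, c))), pair(c, b))), c), c)  →  pair(pair(m(pair(b, b), pair(m(pair(b, pair(c, c)), m(c, c, pair(pair(b, b), c)), b), m(pair(pair(b, c), b), c, pair(pair(b, b), c))), pair(m(b, b, pair(c, pair(b, c))), pair(c, b))), c), c)   [R3 at 1.1.1.1]
2. pair(pair(m(pair(b, b), pair(m(pair(b, pair(c, c)), m(c, c, pair(pair(b, b), c)), b), m(pair(pair(b, c), b), c, pair(pair(b, b), c))), pair(m(b, b, pair(c, pair(b, c))), pair(c, b))), c), c)  →  pair(pair(m(pair(b, b), pair(m(pair(b, pair(c, c)), c, b), m(pair(pair(b, c), b), c, pair(pair(b, b), c))), pair(m(b, b, pair(c, pair(b, c))), pair(c, b))), c), c)   [R1 at 1.1.2.1.2]
3. pair(pair(m(pair(b, b), pair(m(pair(b, pair(c, c)), c, b), m(pair(pair(b, c), b), c, pair(pair(b, b), c))), pair(m(b, b, pair(c, pair(b, c))), pair(c, b))), c), c)  →  pair(pair(m(pair(b, b), pair(b, m(pair(pair(b, c), b), c, pair(pair(b, b), c))), pair(m(b, b, pair(c, pair(b, c))), pair(c, b))), c), c)   [R3 at 1.1.2.1]
4. pair(pair(m(pair(b, b), pair(b, m(pair(pair(b, c), b), c, pair(pair(b, b), c))), pair(m(b, b, pair(c, pair(b, c))), pair(c, b))), c), c)  →  pair(pair(m(pair(b, b), pair(b, c), pair(m(b, b, pair(c, pair(b, c))), pair(c, b))), c), c)   [R1 at 1.1.2.2]
5. pair(pair(m(pair(b, b), pair(b, c), pair(m(b, b, pair(c, pair(b, c))), pair(c, b))), c), c)  →  pair(pair(m(pair(b, b), pair(b, c), pair(pair(b, b), pair(c, b))), c), c)   [R2 at 1.1.3.1]
6. pair(pair(m(pair(b, b), pair(b, c), pair(pair(b, b), pair(c, b))), c), c)  →  pair(pair(c, c), c)   [R1 at 1.1]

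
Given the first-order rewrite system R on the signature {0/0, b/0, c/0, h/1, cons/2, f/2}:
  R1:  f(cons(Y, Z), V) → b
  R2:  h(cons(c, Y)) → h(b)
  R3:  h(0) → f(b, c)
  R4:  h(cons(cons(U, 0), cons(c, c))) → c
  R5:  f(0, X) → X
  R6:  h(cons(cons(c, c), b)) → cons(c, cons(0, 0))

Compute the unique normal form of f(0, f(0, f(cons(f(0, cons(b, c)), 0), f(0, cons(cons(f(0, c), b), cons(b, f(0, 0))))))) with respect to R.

b

1. f(0, f(0, f(cons(f(0, cons(b, c)), 0), f(0, cons(cons(f(0, c), b), cons(b, f(0, 0)))))))  →  f(0, f(cons(f(0, cons(b, c)), 0), f(0, cons(cons(f(0, c), b), cons(b, f(0, 0))))))   [R5 at ε]
2. f(0, f(cons(f(0, cons(b, c)), 0), f(0, cons(cons(f(0, c), b), cons(b, f(0, 0))))))  →  f(cons(f(0, cons(b, c)), 0), f(0, cons(cons(f(0, c), b), cons(b, f(0, 0)))))   [R5 at ε]
3. f(cons(f(0, cons(b, c)), 0), f(0, cons(cons(f(0, c), b), cons(b, f(0, 0)))))  →  b   [R1 at ε]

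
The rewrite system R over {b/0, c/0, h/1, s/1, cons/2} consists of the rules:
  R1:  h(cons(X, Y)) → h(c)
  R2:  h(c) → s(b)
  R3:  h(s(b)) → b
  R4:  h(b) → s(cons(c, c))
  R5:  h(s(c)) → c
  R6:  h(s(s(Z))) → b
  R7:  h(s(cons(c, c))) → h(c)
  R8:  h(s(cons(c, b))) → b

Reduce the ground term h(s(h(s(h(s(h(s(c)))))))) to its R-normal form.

1. h(s(h(s(h(s(h(s(c))))))))  →  h(s(h(s(h(s(c))))))   [R5 at 1.1.1.1.1.1]
2. h(s(h(s(h(s(c))))))  →  h(s(h(s(c))))   [R5 at 1.1.1.1]
3. h(s(h(s(c))))  →  h(s(c))   [R5 at 1.1]
4. h(s(c))  →  c   [R5 at ε]

c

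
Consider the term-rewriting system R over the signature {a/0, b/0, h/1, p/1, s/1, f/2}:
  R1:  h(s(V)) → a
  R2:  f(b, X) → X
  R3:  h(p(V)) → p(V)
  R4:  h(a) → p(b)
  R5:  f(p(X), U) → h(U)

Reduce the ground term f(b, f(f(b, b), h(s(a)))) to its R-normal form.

a

1. f(b, f(f(b, b), h(s(a))))  →  f(f(b, b), h(s(a)))   [R2 at ε]
2. f(f(b, b), h(s(a)))  →  f(b, h(s(a)))   [R2 at 1]
3. f(b, h(s(a)))  →  h(s(a))   [R2 at ε]
4. h(s(a))  →  a   [R1 at ε]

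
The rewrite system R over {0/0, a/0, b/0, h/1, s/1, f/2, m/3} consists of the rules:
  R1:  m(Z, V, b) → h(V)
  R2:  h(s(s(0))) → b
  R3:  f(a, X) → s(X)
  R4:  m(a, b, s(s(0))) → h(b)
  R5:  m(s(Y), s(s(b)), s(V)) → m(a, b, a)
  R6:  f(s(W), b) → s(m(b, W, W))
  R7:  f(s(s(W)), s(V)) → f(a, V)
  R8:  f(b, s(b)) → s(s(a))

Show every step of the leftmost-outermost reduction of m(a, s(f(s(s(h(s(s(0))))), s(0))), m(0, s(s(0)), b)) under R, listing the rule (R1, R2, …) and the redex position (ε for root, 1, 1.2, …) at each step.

b

1. m(a, s(f(s(s(h(s(s(0))))), s(0))), m(0, s(s(0)), b))  →  m(a, s(f(a, 0)), m(0, s(s(0)), b))   [R7 at 2.1]
2. m(a, s(f(a, 0)), m(0, s(s(0)), b))  →  m(a, s(s(0)), m(0, s(s(0)), b))   [R3 at 2.1]
3. m(a, s(s(0)), m(0, s(s(0)), b))  →  m(a, s(s(0)), h(s(s(0))))   [R1 at 3]
4. m(a, s(s(0)), h(s(s(0))))  →  m(a, s(s(0)), b)   [R2 at 3]
5. m(a, s(s(0)), b)  →  h(s(s(0)))   [R1 at ε]
6. h(s(s(0)))  →  b   [R2 at ε]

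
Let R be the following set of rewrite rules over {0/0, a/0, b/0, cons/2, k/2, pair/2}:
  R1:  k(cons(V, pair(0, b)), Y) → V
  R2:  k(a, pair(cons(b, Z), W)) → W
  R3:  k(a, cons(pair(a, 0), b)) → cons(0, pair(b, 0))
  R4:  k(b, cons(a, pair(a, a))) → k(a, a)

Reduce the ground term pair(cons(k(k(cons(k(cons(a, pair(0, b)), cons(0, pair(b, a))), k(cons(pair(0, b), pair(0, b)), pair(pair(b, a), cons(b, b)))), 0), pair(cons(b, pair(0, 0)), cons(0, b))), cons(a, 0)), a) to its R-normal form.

1. pair(cons(k(k(cons(k(cons(a, pair(0, b)), cons(0, pair(b, a))), k(cons(pair(0, b), pair(0, b)), pair(pair(b, a), cons(b, b)))), 0), pair(cons(b, pair(0, 0)), cons(0, b))), cons(a, 0)), a)  →  pair(cons(k(k(cons(a, k(cons(pair(0, b), pair(0, b)), pair(pair(b, a), cons(b, b)))), 0), pair(cons(b, pair(0, 0)), cons(0, b))), cons(a, 0)), a)   [R1 at 1.1.1.1.1]
2. pair(cons(k(k(cons(a, k(cons(pair(0, b), pair(0, b)), pair(pair(b, a), cons(b, b)))), 0), pair(cons(b, pair(0, 0)), cons(0, b))), cons(a, 0)), a)  →  pair(cons(k(k(cons(a, pair(0, b)), 0), pair(cons(b, pair(0, 0)), cons(0, b))), cons(a, 0)), a)   [R1 at 1.1.1.1.2]
3. pair(cons(k(k(cons(a, pair(0, b)), 0), pair(cons(b, pair(0, 0)), cons(0, b))), cons(a, 0)), a)  →  pair(cons(k(a, pair(cons(b, pair(0, 0)), cons(0, b))), cons(a, 0)), a)   [R1 at 1.1.1]
4. pair(cons(k(a, pair(cons(b, pair(0, 0)), cons(0, b))), cons(a, 0)), a)  →  pair(cons(cons(0, b), cons(a, 0)), a)   [R2 at 1.1]

pair(cons(cons(0, b), cons(a, 0)), a)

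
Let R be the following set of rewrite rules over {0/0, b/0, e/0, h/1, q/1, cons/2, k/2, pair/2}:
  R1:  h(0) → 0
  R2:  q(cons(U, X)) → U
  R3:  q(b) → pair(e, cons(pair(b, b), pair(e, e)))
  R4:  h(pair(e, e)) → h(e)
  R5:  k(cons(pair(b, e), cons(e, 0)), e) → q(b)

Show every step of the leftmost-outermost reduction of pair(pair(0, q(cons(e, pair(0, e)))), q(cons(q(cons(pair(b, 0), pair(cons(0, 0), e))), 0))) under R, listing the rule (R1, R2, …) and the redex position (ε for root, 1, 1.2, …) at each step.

1. pair(pair(0, q(cons(e, pair(0, e)))), q(cons(q(cons(pair(b, 0), pair(cons(0, 0), e))), 0)))  →  pair(pair(0, e), q(cons(q(cons(pair(b, 0), pair(cons(0, 0), e))), 0)))   [R2 at 1.2]
2. pair(pair(0, e), q(cons(q(cons(pair(b, 0), pair(cons(0, 0), e))), 0)))  →  pair(pair(0, e), q(cons(pair(b, 0), pair(cons(0, 0), e))))   [R2 at 2]
3. pair(pair(0, e), q(cons(pair(b, 0), pair(cons(0, 0), e))))  →  pair(pair(0, e), pair(b, 0))   [R2 at 2]

pair(pair(0, e), pair(b, 0))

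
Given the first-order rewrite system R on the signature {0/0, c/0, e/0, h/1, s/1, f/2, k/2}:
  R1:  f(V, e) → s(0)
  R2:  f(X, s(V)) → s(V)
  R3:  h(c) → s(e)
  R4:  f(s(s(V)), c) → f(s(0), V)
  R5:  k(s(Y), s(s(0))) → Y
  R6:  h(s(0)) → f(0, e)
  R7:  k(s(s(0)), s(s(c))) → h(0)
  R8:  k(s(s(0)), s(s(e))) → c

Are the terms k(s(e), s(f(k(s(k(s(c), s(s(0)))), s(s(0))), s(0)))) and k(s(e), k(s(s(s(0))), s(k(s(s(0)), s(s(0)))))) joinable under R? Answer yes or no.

yes — NF(t₁) = e, NF(t₂) = e

Reduce t₁ = k(s(e), s(f(k(s(k(s(c), s(s(0)))), s(s(0))), s(0)))):
1. k(s(e), s(f(k(s(k(s(c), s(s(0)))), s(s(0))), s(0))))  →  k(s(e), s(s(0)))   [R2 at 2.1]
2. k(s(e), s(s(0)))  →  e   [R5 at ε]

Reduce t₂ = k(s(e), k(s(s(s(0))), s(k(s(s(0)), s(s(0)))))):
1. k(s(e), k(s(s(s(0))), s(k(s(s(0)), s(s(0))))))  →  k(s(e), k(s(s(s(0))), s(s(0))))   [R5 at 2.2.1]
2. k(s(e), k(s(s(s(0))), s(s(0))))  →  k(s(e), s(s(0)))   [R5 at 2]
3. k(s(e), s(s(0)))  →  e   [R5 at ε]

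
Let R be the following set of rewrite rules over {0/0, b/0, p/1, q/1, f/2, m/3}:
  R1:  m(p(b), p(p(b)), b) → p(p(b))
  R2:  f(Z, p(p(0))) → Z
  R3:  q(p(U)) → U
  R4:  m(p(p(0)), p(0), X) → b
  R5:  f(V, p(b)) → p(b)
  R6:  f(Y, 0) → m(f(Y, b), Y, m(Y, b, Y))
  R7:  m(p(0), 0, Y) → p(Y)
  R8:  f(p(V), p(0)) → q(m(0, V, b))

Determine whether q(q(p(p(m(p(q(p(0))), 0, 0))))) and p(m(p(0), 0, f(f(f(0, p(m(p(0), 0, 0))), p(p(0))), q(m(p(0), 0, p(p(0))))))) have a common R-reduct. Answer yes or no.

no — NF(t₁) = p(0), NF(t₂) = p(p(0))

Reduce t₁ = q(q(p(p(m(p(q(p(0))), 0, 0))))):
1. q(q(p(p(m(p(q(p(0))), 0, 0)))))  →  q(p(m(p(q(p(0))), 0, 0)))   [R3 at 1]
2. q(p(m(p(q(p(0))), 0, 0)))  →  m(p(q(p(0))), 0, 0)   [R3 at ε]
3. m(p(q(p(0))), 0, 0)  →  m(p(0), 0, 0)   [R3 at 1.1]
4. m(p(0), 0, 0)  →  p(0)   [R7 at ε]

Reduce t₂ = p(m(p(0), 0, f(f(f(0, p(m(p(0), 0, 0))), p(p(0))), q(m(p(0), 0, p(p(0))))))):
1. p(m(p(0), 0, f(f(f(0, p(m(p(0), 0, 0))), p(p(0))), q(m(p(0), 0, p(p(0)))))))  →  p(p(f(f(f(0, p(m(p(0), 0, 0))), p(p(0))), q(m(p(0), 0, p(p(0)))))))   [R7 at 1]
2. p(p(f(f(f(0, p(m(p(0), 0, 0))), p(p(0))), q(m(p(0), 0, p(p(0)))))))  →  p(p(f(f(0, p(m(p(0), 0, 0))), q(m(p(0), 0, p(p(0)))))))   [R2 at 1.1.1]
3. p(p(f(f(0, p(m(p(0), 0, 0))), q(m(p(0), 0, p(p(0)))))))  →  p(p(f(f(0, p(p(0))), q(m(p(0), 0, p(p(0)))))))   [R7 at 1.1.1.2.1]
4. p(p(f(f(0, p(p(0))), q(m(p(0), 0, p(p(0)))))))  →  p(p(f(0, q(m(p(0), 0, p(p(0)))))))   [R2 at 1.1.1]
5. p(p(f(0, q(m(p(0), 0, p(p(0)))))))  →  p(p(f(0, q(p(p(p(0)))))))   [R7 at 1.1.2.1]
6. p(p(f(0, q(p(p(p(0)))))))  →  p(p(f(0, p(p(0)))))   [R3 at 1.1.2]
7. p(p(f(0, p(p(0)))))  →  p(p(0))   [R2 at 1.1]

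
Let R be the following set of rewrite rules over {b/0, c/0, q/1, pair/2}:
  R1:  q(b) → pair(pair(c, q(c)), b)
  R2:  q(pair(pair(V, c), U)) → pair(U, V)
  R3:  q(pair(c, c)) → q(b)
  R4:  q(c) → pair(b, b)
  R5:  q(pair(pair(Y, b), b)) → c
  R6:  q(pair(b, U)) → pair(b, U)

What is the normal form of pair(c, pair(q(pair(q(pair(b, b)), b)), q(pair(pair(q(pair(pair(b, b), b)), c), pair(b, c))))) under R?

pair(c, pair(c, pair(pair(b, c), c)))

1. pair(c, pair(q(pair(q(pair(b, b)), b)), q(pair(pair(q(pair(pair(b, b), b)), c), pair(b, c)))))  →  pair(c, pair(q(pair(pair(b, b), b)), q(pair(pair(q(pair(pair(b, b), b)), c), pair(b, c)))))   [R6 at 2.1.1.1]
2. pair(c, pair(q(pair(pair(b, b), b)), q(pair(pair(q(pair(pair(b, b), b)), c), pair(b, c)))))  →  pair(c, pair(c, q(pair(pair(q(pair(pair(b, b), b)), c), pair(b, c)))))   [R5 at 2.1]
3. pair(c, pair(c, q(pair(pair(q(pair(pair(b, b), b)), c), pair(b, c)))))  →  pair(c, pair(c, pair(pair(b, c), q(pair(pair(b, b), b)))))   [R2 at 2.2]
4. pair(c, pair(c, pair(pair(b, c), q(pair(pair(b, b), b)))))  →  pair(c, pair(c, pair(pair(b, c), c)))   [R5 at 2.2.2]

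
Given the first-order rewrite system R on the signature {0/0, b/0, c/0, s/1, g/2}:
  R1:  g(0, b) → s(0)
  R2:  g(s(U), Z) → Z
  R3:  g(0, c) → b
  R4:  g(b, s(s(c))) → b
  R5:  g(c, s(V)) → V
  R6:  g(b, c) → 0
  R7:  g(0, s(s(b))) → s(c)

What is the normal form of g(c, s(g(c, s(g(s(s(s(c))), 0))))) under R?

1. g(c, s(g(c, s(g(s(s(s(c))), 0)))))  →  g(c, s(g(s(s(s(c))), 0)))   [R5 at ε]
2. g(c, s(g(s(s(s(c))), 0)))  →  g(s(s(s(c))), 0)   [R5 at ε]
3. g(s(s(s(c))), 0)  →  0   [R2 at ε]

0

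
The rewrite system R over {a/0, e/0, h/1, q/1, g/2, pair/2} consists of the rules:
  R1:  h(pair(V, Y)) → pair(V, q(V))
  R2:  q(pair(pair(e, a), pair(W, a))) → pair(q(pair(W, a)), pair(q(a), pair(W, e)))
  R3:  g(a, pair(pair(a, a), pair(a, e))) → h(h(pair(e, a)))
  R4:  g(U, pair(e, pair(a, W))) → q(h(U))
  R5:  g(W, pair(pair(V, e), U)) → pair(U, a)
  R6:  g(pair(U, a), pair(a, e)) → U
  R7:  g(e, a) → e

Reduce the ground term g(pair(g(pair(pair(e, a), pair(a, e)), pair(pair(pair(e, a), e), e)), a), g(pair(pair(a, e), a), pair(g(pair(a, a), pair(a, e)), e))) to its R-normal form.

pair(e, a)

1. g(pair(g(pair(pair(e, a), pair(a, e)), pair(pair(pair(e, a), e), e)), a), g(pair(pair(a, e), a), pair(g(pair(a, a), pair(a, e)), e)))  →  g(pair(pair(e, a), a), g(pair(pair(a, e), a), pair(g(pair(a, a), pair(a, e)), e)))   [R5 at 1.1]
2. g(pair(pair(e, a), a), g(pair(pair(a, e), a), pair(g(pair(a, a), pair(a, e)), e)))  →  g(pair(pair(e, a), a), g(pair(pair(a, e), a), pair(a, e)))   [R6 at 2.2.1]
3. g(pair(pair(e, a), a), g(pair(pair(a, e), a), pair(a, e)))  →  g(pair(pair(e, a), a), pair(a, e))   [R6 at 2]
4. g(pair(pair(e, a), a), pair(a, e))  →  pair(e, a)   [R6 at ε]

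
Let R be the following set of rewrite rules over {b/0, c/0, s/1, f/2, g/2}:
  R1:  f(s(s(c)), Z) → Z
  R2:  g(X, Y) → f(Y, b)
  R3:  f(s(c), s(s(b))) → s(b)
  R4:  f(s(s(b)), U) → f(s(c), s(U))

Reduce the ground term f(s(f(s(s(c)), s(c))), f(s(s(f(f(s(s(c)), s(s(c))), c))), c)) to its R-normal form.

1. f(s(f(s(s(c)), s(c))), f(s(s(f(f(s(s(c)), s(s(c))), c))), c))  →  f(s(s(c)), f(s(s(f(f(s(s(c)), s(s(c))), c))), c))   [R1 at 1.1]
2. f(s(s(c)), f(s(s(f(f(s(s(c)), s(s(c))), c))), c))  →  f(s(s(f(f(s(s(c)), s(s(c))), c))), c)   [R1 at ε]
3. f(s(s(f(f(s(s(c)), s(s(c))), c))), c)  →  f(s(s(f(s(s(c)), c))), c)   [R1 at 1.1.1.1]
4. f(s(s(f(s(s(c)), c))), c)  →  f(s(s(c)), c)   [R1 at 1.1.1]
5. f(s(s(c)), c)  →  c   [R1 at ε]

c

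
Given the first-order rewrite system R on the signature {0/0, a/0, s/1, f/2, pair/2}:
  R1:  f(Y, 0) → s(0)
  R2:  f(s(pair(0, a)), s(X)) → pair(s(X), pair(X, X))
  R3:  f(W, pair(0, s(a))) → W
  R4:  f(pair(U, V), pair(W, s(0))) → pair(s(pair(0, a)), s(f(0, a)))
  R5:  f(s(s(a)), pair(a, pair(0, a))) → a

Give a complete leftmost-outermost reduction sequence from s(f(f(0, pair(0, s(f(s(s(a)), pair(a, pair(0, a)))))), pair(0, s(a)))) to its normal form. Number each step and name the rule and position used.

1. s(f(f(0, pair(0, s(f(s(s(a)), pair(a, pair(0, a)))))), pair(0, s(a))))  →  s(f(0, pair(0, s(f(s(s(a)), pair(a, pair(0, a)))))))   [R3 at 1]
2. s(f(0, pair(0, s(f(s(s(a)), pair(a, pair(0, a)))))))  →  s(f(0, pair(0, s(a))))   [R5 at 1.2.2.1]
3. s(f(0, pair(0, s(a))))  →  s(0)   [R3 at 1]

s(0)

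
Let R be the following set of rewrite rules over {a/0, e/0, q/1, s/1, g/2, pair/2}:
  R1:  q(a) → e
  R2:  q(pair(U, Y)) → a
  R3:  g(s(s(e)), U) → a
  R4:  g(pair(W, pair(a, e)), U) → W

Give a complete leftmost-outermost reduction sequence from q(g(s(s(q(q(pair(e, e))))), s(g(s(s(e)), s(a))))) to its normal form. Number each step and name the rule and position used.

e

1. q(g(s(s(q(q(pair(e, e))))), s(g(s(s(e)), s(a)))))  →  q(g(s(s(q(a))), s(g(s(s(e)), s(a)))))   [R2 at 1.1.1.1.1]
2. q(g(s(s(q(a))), s(g(s(s(e)), s(a)))))  →  q(g(s(s(e)), s(g(s(s(e)), s(a)))))   [R1 at 1.1.1.1]
3. q(g(s(s(e)), s(g(s(s(e)), s(a)))))  →  q(a)   [R3 at 1]
4. q(a)  →  e   [R1 at ε]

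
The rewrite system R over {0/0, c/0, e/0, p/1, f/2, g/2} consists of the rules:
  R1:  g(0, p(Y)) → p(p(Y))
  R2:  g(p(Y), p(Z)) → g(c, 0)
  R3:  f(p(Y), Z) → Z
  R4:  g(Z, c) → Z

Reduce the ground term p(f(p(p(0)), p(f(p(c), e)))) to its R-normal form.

p(p(e))

1. p(f(p(p(0)), p(f(p(c), e))))  →  p(p(f(p(c), e)))   [R3 at 1]
2. p(p(f(p(c), e)))  →  p(p(e))   [R3 at 1.1]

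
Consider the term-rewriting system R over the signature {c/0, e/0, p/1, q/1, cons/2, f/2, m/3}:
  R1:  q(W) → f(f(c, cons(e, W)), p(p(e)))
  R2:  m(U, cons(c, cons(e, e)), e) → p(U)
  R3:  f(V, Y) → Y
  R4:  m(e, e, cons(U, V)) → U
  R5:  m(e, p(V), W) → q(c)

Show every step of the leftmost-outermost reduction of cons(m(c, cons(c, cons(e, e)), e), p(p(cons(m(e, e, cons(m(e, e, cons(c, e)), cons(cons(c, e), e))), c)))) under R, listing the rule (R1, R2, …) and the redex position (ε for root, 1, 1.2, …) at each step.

1. cons(m(c, cons(c, cons(e, e)), e), p(p(cons(m(e, e, cons(m(e, e, cons(c, e)), cons(cons(c, e), e))), c))))  →  cons(p(c), p(p(cons(m(e, e, cons(m(e, e, cons(c, e)), cons(cons(c, e), e))), c))))   [R2 at 1]
2. cons(p(c), p(p(cons(m(e, e, cons(m(e, e, cons(c, e)), cons(cons(c, e), e))), c))))  →  cons(p(c), p(p(cons(m(e, e, cons(c, e)), c))))   [R4 at 2.1.1.1]
3. cons(p(c), p(p(cons(m(e, e, cons(c, e)), c))))  →  cons(p(c), p(p(cons(c, c))))   [R4 at 2.1.1.1]

cons(p(c), p(p(cons(c, c))))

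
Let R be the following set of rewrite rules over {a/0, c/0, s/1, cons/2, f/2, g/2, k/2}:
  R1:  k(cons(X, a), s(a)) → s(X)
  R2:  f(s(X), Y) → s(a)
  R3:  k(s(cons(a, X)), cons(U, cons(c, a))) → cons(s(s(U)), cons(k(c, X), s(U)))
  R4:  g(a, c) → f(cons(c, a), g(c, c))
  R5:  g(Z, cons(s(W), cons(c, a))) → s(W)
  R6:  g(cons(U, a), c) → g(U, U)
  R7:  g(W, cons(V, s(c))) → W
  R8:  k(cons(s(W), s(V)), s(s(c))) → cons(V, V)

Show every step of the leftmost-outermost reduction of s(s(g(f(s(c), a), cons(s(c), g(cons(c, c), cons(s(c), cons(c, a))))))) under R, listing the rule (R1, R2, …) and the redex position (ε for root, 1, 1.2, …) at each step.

1. s(s(g(f(s(c), a), cons(s(c), g(cons(c, c), cons(s(c), cons(c, a)))))))  →  s(s(g(s(a), cons(s(c), g(cons(c, c), cons(s(c), cons(c, a)))))))   [R2 at 1.1.1]
2. s(s(g(s(a), cons(s(c), g(cons(c, c), cons(s(c), cons(c, a)))))))  →  s(s(g(s(a), cons(s(c), s(c)))))   [R5 at 1.1.2.2]
3. s(s(g(s(a), cons(s(c), s(c)))))  →  s(s(s(a)))   [R7 at 1.1]

s(s(s(a)))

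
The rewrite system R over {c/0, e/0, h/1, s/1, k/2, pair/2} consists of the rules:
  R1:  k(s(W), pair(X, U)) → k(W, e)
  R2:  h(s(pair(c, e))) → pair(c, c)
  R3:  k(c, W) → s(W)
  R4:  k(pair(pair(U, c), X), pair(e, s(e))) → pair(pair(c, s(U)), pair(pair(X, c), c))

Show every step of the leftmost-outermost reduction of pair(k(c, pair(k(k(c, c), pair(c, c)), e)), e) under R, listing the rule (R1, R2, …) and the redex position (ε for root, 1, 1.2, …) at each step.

1. pair(k(c, pair(k(k(c, c), pair(c, c)), e)), e)  →  pair(s(pair(k(k(c, c), pair(c, c)), e)), e)   [R3 at 1]
2. pair(s(pair(k(k(c, c), pair(c, c)), e)), e)  →  pair(s(pair(k(s(c), pair(c, c)), e)), e)   [R3 at 1.1.1.1]
3. pair(s(pair(k(s(c), pair(c, c)), e)), e)  →  pair(s(pair(k(c, e), e)), e)   [R1 at 1.1.1]
4. pair(s(pair(k(c, e), e)), e)  →  pair(s(pair(s(e), e)), e)   [R3 at 1.1.1]

pair(s(pair(s(e), e)), e)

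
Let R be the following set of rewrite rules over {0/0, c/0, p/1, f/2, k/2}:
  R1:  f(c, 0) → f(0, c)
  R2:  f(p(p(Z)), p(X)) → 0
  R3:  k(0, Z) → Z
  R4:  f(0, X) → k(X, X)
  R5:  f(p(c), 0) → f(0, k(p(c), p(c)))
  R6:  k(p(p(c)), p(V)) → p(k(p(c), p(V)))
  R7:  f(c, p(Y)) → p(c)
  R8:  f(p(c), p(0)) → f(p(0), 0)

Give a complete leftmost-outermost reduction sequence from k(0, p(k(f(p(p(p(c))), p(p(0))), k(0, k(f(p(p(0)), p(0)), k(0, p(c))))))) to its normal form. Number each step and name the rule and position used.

1. k(0, p(k(f(p(p(p(c))), p(p(0))), k(0, k(f(p(p(0)), p(0)), k(0, p(c)))))))  →  p(k(f(p(p(p(c))), p(p(0))), k(0, k(f(p(p(0)), p(0)), k(0, p(c))))))   [R3 at ε]
2. p(k(f(p(p(p(c))), p(p(0))), k(0, k(f(p(p(0)), p(0)), k(0, p(c))))))  →  p(k(0, k(0, k(f(p(p(0)), p(0)), k(0, p(c))))))   [R2 at 1.1]
3. p(k(0, k(0, k(f(p(p(0)), p(0)), k(0, p(c))))))  →  p(k(0, k(f(p(p(0)), p(0)), k(0, p(c)))))   [R3 at 1]
4. p(k(0, k(f(p(p(0)), p(0)), k(0, p(c)))))  →  p(k(f(p(p(0)), p(0)), k(0, p(c))))   [R3 at 1]
5. p(k(f(p(p(0)), p(0)), k(0, p(c))))  →  p(k(0, k(0, p(c))))   [R2 at 1.1]
6. p(k(0, k(0, p(c))))  →  p(k(0, p(c)))   [R3 at 1]
7. p(k(0, p(c)))  →  p(p(c))   [R3 at 1]

p(p(c))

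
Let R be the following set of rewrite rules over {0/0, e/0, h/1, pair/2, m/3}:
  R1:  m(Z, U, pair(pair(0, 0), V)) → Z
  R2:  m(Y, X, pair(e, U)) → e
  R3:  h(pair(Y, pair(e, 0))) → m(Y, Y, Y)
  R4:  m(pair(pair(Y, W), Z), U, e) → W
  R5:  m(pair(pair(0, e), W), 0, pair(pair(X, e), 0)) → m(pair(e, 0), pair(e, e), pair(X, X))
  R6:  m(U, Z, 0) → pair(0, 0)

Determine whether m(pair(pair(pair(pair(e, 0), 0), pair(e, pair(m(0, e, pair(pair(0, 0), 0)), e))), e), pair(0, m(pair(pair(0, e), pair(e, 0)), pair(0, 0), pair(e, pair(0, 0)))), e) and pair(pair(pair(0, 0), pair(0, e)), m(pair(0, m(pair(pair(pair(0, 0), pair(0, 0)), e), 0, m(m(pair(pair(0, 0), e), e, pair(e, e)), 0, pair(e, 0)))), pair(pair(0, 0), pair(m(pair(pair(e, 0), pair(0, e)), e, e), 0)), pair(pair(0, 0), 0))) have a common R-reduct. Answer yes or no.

Reduce t₁ = m(pair(pair(pair(pair(e, 0), 0), pair(e, pair(m(0, e, pair(pair(0, 0), 0)), e))), e), pair(0, m(pair(pair(0, e), pair(e, 0)), pair(0, 0), pair(e, pair(0, 0)))), e):
1. m(pair(pair(pair(pair(e, 0), 0), pair(e, pair(m(0, e, pair(pair(0, 0), 0)), e))), e), pair(0, m(pair(pair(0, e), pair(e, 0)), pair(0, 0), pair(e, pair(0, 0)))), e)  →  pair(e, pair(m(0, e, pair(pair(0, 0), 0)), e))   [R4 at ε]
2. pair(e, pair(m(0, e, pair(pair(0, 0), 0)), e))  →  pair(e, pair(0, e))   [R1 at 2.1]

Reduce t₂ = pair(pair(pair(0, 0), pair(0, e)), m(pair(0, m(pair(pair(pair(0, 0), pair(0, 0)), e), 0, m(m(pair(pair(0, 0), e), e, pair(e, e)), 0, pair(e, 0)))), pair(pair(0, 0), pair(m(pair(pair(e, 0), pair(0, e)), e, e), 0)), pair(pair(0, 0), 0))):
1. pair(pair(pair(0, 0), pair(0, e)), m(pair(0, m(pair(pair(pair(0, 0), pair(0, 0)), e), 0, m(m(pair(pair(0, 0), e), e, pair(e, e)), 0, pair(e, 0)))), pair(pair(0, 0), pair(m(pair(pair(e, 0), pair(0, e)), e, e), 0)), pair(pair(0, 0), 0)))  →  pair(pair(pair(0, 0), pair(0, e)), pair(0, m(pair(pair(pair(0, 0), pair(0, 0)), e), 0, m(m(pair(pair(0, 0), e), e, pair(e, e)), 0, pair(e, 0)))))   [R1 at 2]
2. pair(pair(pair(0, 0), pair(0, e)), pair(0, m(pair(pair(pair(0, 0), pair(0, 0)), e), 0, m(m(pair(pair(0, 0), e), e, pair(e, e)), 0, pair(e, 0)))))  →  pair(pair(pair(0, 0), pair(0, e)), pair(0, m(pair(pair(pair(0, 0), pair(0, 0)), e), 0, e)))   [R2 at 2.2.3]
3. pair(pair(pair(0, 0), pair(0, e)), pair(0, m(pair(pair(pair(0, 0), pair(0, 0)), e), 0, e)))  →  pair(pair(pair(0, 0), pair(0, e)), pair(0, pair(0, 0)))   [R4 at 2.2]

no — NF(t₁) = pair(e, pair(0, e)), NF(t₂) = pair(pair(pair(0, 0), pair(0, e)), pair(0, pair(0, 0)))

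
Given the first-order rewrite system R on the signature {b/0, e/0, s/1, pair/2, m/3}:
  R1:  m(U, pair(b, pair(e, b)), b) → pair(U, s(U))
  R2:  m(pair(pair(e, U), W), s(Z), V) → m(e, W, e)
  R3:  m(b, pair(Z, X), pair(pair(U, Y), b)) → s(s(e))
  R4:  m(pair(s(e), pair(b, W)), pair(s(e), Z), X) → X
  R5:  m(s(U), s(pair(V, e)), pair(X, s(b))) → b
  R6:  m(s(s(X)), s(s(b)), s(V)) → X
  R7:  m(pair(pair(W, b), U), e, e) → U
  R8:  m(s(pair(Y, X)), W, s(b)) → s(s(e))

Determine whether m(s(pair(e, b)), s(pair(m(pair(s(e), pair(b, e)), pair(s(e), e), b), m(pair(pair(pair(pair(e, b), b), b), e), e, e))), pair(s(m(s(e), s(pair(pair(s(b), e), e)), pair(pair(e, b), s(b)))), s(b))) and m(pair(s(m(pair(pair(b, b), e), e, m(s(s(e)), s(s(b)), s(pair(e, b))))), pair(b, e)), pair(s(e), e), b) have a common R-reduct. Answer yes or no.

yes — NF(t₁) = b, NF(t₂) = b

Reduce t₁ = m(s(pair(e, b)), s(pair(m(pair(s(e), pair(b, e)), pair(s(e), e), b), m(pair(pair(pair(pair(e, b), b), b), e), e, e))), pair(s(m(s(e), s(pair(pair(s(b), e), e)), pair(pair(e, b), s(b)))), s(b))):
1. m(s(pair(e, b)), s(pair(m(pair(s(e), pair(b, e)), pair(s(e), e), b), m(pair(pair(pair(pair(e, b), b), b), e), e, e))), pair(s(m(s(e), s(pair(pair(s(b), e), e)), pair(pair(e, b), s(b)))), s(b)))  →  m(s(pair(e, b)), s(pair(b, m(pair(pair(pair(pair(e, b), b), b), e), e, e))), pair(s(m(s(e), s(pair(pair(s(b), e), e)), pair(pair(e, b), s(b)))), s(b)))   [R4 at 2.1.1]
2. m(s(pair(e, b)), s(pair(b, m(pair(pair(pair(pair(e, b), b), b), e), e, e))), pair(s(m(s(e), s(pair(pair(s(b), e), e)), pair(pair(e, b), s(b)))), s(b)))  →  m(s(pair(e, b)), s(pair(b, e)), pair(s(m(s(e), s(pair(pair(s(b), e), e)), pair(pair(e, b), s(b)))), s(b)))   [R7 at 2.1.2]
3. m(s(pair(e, b)), s(pair(b, e)), pair(s(m(s(e), s(pair(pair(s(b), e), e)), pair(pair(e, b), s(b)))), s(b)))  →  b   [R5 at ε]

Reduce t₂ = m(pair(s(m(pair(pair(b, b), e), e, m(s(s(e)), s(s(b)), s(pair(e, b))))), pair(b, e)), pair(s(e), e), b):
1. m(pair(s(m(pair(pair(b, b), e), e, m(s(s(e)), s(s(b)), s(pair(e, b))))), pair(b, e)), pair(s(e), e), b)  →  m(pair(s(m(pair(pair(b, b), e), e, e)), pair(b, e)), pair(s(e), e), b)   [R6 at 1.1.1.3]
2. m(pair(s(m(pair(pair(b, b), e), e, e)), pair(b, e)), pair(s(e), e), b)  →  m(pair(s(e), pair(b, e)), pair(s(e), e), b)   [R7 at 1.1.1]
3. m(pair(s(e), pair(b, e)), pair(s(e), e), b)  →  b   [R4 at ε]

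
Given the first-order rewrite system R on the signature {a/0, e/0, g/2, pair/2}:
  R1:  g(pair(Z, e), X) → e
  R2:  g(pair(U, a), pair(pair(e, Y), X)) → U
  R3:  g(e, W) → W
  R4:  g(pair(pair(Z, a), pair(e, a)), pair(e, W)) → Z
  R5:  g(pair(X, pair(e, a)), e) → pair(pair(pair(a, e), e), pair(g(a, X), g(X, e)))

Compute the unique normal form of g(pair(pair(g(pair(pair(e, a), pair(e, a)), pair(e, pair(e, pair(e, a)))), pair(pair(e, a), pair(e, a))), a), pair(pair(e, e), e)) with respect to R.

pair(e, pair(pair(e, a), pair(e, a)))

1. g(pair(pair(g(pair(pair(e, a), pair(e, a)), pair(e, pair(e, pair(e, a)))), pair(pair(e, a), pair(e, a))), a), pair(pair(e, e), e))  →  pair(g(pair(pair(e, a), pair(e, a)), pair(e, pair(e, pair(e, a)))), pair(pair(e, a), pair(e, a)))   [R2 at ε]
2. pair(g(pair(pair(e, a), pair(e, a)), pair(e, pair(e, pair(e, a)))), pair(pair(e, a), pair(e, a)))  →  pair(e, pair(pair(e, a), pair(e, a)))   [R4 at 1]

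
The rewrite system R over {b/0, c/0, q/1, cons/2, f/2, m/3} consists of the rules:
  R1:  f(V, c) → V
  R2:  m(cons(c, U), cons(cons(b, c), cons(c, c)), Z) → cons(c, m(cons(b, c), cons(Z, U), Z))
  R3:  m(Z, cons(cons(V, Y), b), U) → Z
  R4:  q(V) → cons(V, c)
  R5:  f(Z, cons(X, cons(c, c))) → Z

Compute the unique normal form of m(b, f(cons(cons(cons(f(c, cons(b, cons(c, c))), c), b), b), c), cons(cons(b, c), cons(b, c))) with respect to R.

1. m(b, f(cons(cons(cons(f(c, cons(b, cons(c, c))), c), b), b), c), cons(cons(b, c), cons(b, c)))  →  m(b, cons(cons(cons(f(c, cons(b, cons(c, c))), c), b), b), cons(cons(b, c), cons(b, c)))   [R1 at 2]
2. m(b, cons(cons(cons(f(c, cons(b, cons(c, c))), c), b), b), cons(cons(b, c), cons(b, c)))  →  b   [R3 at ε]

b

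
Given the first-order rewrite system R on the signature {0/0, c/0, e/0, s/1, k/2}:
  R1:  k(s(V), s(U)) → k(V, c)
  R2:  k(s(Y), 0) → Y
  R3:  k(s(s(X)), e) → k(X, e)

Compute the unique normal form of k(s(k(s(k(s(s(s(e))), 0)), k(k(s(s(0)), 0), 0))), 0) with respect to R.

1. k(s(k(s(k(s(s(s(e))), 0)), k(k(s(s(0)), 0), 0))), 0)  →  k(s(k(s(s(s(e))), 0)), k(k(s(s(0)), 0), 0))   [R2 at ε]
2. k(s(k(s(s(s(e))), 0)), k(k(s(s(0)), 0), 0))  →  k(s(s(s(e))), k(k(s(s(0)), 0), 0))   [R2 at 1.1]
3. k(s(s(s(e))), k(k(s(s(0)), 0), 0))  →  k(s(s(s(e))), k(s(0), 0))   [R2 at 2.1]
4. k(s(s(s(e))), k(s(0), 0))  →  k(s(s(s(e))), 0)   [R2 at 2]
5. k(s(s(s(e))), 0)  →  s(s(e))   [R2 at ε]

s(s(e))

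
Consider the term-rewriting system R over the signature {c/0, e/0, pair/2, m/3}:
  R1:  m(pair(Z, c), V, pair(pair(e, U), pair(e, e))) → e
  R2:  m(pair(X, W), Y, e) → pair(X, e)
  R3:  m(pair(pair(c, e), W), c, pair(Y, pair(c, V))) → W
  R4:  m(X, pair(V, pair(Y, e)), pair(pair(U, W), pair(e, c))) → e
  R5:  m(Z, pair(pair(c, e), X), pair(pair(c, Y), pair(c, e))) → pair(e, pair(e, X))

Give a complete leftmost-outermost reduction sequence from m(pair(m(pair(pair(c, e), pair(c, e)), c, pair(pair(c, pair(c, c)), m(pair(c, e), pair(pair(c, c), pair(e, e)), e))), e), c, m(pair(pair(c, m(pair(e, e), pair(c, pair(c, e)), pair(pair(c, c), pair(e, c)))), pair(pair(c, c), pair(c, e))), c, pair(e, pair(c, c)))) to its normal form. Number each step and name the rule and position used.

e

1. m(pair(m(pair(pair(c, e), pair(c, e)), c, pair(pair(c, pair(c, c)), m(pair(c, e), pair(pair(c, c), pair(e, e)), e))), e), c, m(pair(pair(c, m(pair(e, e), pair(c, pair(c, e)), pair(pair(c, c), pair(e, c)))), pair(pair(c, c), pair(c, e))), c, pair(e, pair(c, c))))  →  m(pair(m(pair(pair(c, e), pair(c, e)), c, pair(pair(c, pair(c, c)), pair(c, e))), e), c, m(pair(pair(c, m(pair(e, e), pair(c, pair(c, e)), pair(pair(c, c), pair(e, c)))), pair(pair(c, c), pair(c, e))), c, pair(e, pair(c, c))))   [R2 at 1.1.3.2]
2. m(pair(m(pair(pair(c, e), pair(c, e)), c, pair(pair(c, pair(c, c)), pair(c, e))), e), c, m(pair(pair(c, m(pair(e, e), pair(c, pair(c, e)), pair(pair(c, c), pair(e, c)))), pair(pair(c, c), pair(c, e))), c, pair(e, pair(c, c))))  →  m(pair(pair(c, e), e), c, m(pair(pair(c, m(pair(e, e), pair(c, pair(c, e)), pair(pair(c, c), pair(e, c)))), pair(pair(c, c), pair(c, e))), c, pair(e, pair(c, c))))   [R3 at 1.1]
3. m(pair(pair(c, e), e), c, m(pair(pair(c, m(pair(e, e), pair(c, pair(c, e)), pair(pair(c, c), pair(e, c)))), pair(pair(c, c), pair(c, e))), c, pair(e, pair(c, c))))  →  m(pair(pair(c, e), e), c, m(pair(pair(c, e), pair(pair(c, c), pair(c, e))), c, pair(e, pair(c, c))))   [R4 at 3.1.1.2]
4. m(pair(pair(c, e), e), c, m(pair(pair(c, e), pair(pair(c, c), pair(c, e))), c, pair(e, pair(c, c))))  →  m(pair(pair(c, e), e), c, pair(pair(c, c), pair(c, e)))   [R3 at 3]
5. m(pair(pair(c, e), e), c, pair(pair(c, c), pair(c, e)))  →  e   [R3 at ε]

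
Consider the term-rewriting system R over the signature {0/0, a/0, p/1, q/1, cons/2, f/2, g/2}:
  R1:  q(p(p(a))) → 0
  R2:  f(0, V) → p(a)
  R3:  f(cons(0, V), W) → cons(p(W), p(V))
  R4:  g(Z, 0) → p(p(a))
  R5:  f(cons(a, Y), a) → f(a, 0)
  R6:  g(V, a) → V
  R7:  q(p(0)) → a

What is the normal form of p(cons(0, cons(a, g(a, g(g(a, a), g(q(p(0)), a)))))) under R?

1. p(cons(0, cons(a, g(a, g(g(a, a), g(q(p(0)), a))))))  →  p(cons(0, cons(a, g(a, g(a, g(q(p(0)), a))))))   [R6 at 1.2.2.2.1]
2. p(cons(0, cons(a, g(a, g(a, g(q(p(0)), a))))))  →  p(cons(0, cons(a, g(a, g(a, q(p(0)))))))   [R6 at 1.2.2.2.2]
3. p(cons(0, cons(a, g(a, g(a, q(p(0)))))))  →  p(cons(0, cons(a, g(a, g(a, a)))))   [R7 at 1.2.2.2.2]
4. p(cons(0, cons(a, g(a, g(a, a)))))  →  p(cons(0, cons(a, g(a, a))))   [R6 at 1.2.2.2]
5. p(cons(0, cons(a, g(a, a))))  →  p(cons(0, cons(a, a)))   [R6 at 1.2.2]

p(cons(0, cons(a, a)))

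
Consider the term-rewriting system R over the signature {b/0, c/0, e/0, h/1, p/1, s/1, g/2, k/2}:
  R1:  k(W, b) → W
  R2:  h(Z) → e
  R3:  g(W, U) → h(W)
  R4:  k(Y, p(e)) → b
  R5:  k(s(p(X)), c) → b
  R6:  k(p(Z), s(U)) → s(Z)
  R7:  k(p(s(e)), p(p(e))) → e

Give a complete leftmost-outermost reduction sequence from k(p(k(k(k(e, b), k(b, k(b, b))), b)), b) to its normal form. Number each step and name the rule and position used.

p(e)

1. k(p(k(k(k(e, b), k(b, k(b, b))), b)), b)  →  p(k(k(k(e, b), k(b, k(b, b))), b))   [R1 at ε]
2. p(k(k(k(e, b), k(b, k(b, b))), b))  →  p(k(k(e, b), k(b, k(b, b))))   [R1 at 1]
3. p(k(k(e, b), k(b, k(b, b))))  →  p(k(e, k(b, k(b, b))))   [R1 at 1.1]
4. p(k(e, k(b, k(b, b))))  →  p(k(e, k(b, b)))   [R1 at 1.2.2]
5. p(k(e, k(b, b)))  →  p(k(e, b))   [R1 at 1.2]
6. p(k(e, b))  →  p(e)   [R1 at 1]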